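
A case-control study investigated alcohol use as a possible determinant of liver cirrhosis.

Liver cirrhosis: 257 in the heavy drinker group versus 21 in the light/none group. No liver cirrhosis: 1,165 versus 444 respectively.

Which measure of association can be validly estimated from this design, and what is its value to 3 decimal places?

4.664

From the description: a = 257, b = 1165, c = 21, d = 444.
This is a case-control study: participants were sampled on outcome status, so risks in the source population cannot be estimated directly — relative risk is not valid here. The odds ratio is the appropriate measure.
OR = (a·d)/(b·c) = (257 × 444) / (1165 × 21) = 114108 / 24465 = 4.66413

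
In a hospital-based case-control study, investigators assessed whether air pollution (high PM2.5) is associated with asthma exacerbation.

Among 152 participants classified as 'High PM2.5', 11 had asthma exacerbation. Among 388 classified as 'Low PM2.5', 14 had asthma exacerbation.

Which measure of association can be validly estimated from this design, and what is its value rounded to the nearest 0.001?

From the description: a = 11, b = 141, c = 14, d = 374.
This is a hospital-based case-control study: participants were sampled on outcome status, so risks in the source population cannot be estimated directly — relative risk is not valid here. The odds ratio is the appropriate measure.
OR = (a·d)/(b·c) = (11 × 374) / (141 × 14) = 4114 / 1974 = 2.08409

2.084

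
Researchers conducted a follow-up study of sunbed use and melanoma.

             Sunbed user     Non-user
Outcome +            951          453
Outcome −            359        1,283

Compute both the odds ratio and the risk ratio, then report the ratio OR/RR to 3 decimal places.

Reading the table with exposure as columns: a = 951 (Sunbed user, case), b = 359 (Sunbed user, non-case), c = 453 (Non-user, case), d = 1283.
OR = (951·1283)/(359·453) = 1220133/162627 = 7.50265
Risk in exposed = 951/1310 = 0.72595; risk in unexposed = 453/1736 = 0.26094; RR = 2.78202
OR/RR = 7.50265 / 2.78202 = 2.69683
The outcome is not rare, so the OR lies further from 1 than the RR.

2.697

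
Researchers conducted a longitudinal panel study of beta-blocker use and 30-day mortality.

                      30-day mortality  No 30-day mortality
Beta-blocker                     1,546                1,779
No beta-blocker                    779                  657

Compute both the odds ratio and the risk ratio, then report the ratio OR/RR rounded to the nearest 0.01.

Cells: a = 1546, b = 1779, c = 779, d = 657.
OR = (1546·657)/(1779·779) = 1015722/1385841 = 0.73293
Risk in exposed = 1546/3325 = 0.46496; risk in unexposed = 779/1436 = 0.54248; RR = 0.85711
OR/RR = 0.73293 / 0.85711 = 0.85512
The outcome is not rare, so the OR lies further from 1 than the RR.

0.86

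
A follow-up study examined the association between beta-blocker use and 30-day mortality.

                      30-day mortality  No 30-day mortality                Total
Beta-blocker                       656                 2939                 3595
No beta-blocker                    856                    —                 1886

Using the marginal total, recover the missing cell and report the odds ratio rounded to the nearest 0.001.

0.269

The missing cell is in the unexposed row: 1886 − 856 = 1030.
So a = 656, b = 2939, c = 856, d = 1030.
OR = (a·d)/(b·c) = (656 × 1030) / (2939 × 856) = 675680 / 2515784 = 0.26858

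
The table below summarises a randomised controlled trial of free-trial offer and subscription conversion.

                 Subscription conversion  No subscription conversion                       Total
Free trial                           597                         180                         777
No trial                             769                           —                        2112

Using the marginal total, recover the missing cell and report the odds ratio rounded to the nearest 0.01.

5.79

The missing cell is in the unexposed row: 2112 − 769 = 1343.
So a = 597, b = 180, c = 769, d = 1343.
OR = (a·d)/(b·c) = (597 × 1343) / (180 × 769) = 801771 / 138420 = 5.79231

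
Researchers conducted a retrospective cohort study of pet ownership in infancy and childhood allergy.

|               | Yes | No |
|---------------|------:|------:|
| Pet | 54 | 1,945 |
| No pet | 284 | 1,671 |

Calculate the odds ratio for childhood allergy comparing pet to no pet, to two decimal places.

Cells: a = 54, b = 1945, c = 284, d = 1671.
OR = (a·d)/(b·c) = (54 × 1671) / (1945 × 284) = 90234 / 552380 = 0.16335
Exposure is associated with lower odds of childhood allergy (OR = 0.16 < 1).

0.16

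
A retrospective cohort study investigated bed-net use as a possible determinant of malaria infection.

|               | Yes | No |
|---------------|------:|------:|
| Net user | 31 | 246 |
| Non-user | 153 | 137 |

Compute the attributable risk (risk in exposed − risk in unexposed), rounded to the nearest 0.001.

-0.416

Cells: a = 31, b = 246, c = 153, d = 137.
Risk in exposed = 31/277 = 0.111913; risk in unexposed = 153/290 = 0.527586.
Risk difference = 0.111913 − 0.527586 = -0.415673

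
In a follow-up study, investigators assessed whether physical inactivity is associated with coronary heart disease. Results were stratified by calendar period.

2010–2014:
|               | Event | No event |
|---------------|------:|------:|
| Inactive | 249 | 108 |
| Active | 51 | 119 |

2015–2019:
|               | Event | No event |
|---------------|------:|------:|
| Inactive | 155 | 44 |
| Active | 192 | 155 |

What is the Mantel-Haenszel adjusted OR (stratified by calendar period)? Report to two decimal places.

3.87

OR_MH = Σ(aᵢdᵢ/nᵢ) / Σ(bᵢcᵢ/nᵢ), where nᵢ is the stratum total.
Stratum 1 (2010–2014): n = 527; a·d/n = 249·119/527 = 56.2258; b·c/n = 108·51/527 = 10.4516
Stratum 2 (2015–2019): n = 546; a·d/n = 155·155/546 = 44.0018; b·c/n = 44·192/546 = 15.4725
OR_MH = (56.2258 + 44.0018) / (10.4516 + 15.4725) = 100.2276 / 25.9241 = 3.86619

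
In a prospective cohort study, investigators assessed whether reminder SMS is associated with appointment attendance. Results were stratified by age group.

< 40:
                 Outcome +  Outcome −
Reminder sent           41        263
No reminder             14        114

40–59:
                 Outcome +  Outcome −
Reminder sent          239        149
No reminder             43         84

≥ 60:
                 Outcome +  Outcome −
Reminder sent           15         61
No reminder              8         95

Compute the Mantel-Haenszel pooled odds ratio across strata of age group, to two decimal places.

2.44

OR_MH = Σ(aᵢdᵢ/nᵢ) / Σ(bᵢcᵢ/nᵢ), where nᵢ is the stratum total.
Stratum 1 (< 40): n = 432; a·d/n = 41·114/432 = 10.8194; b·c/n = 263·14/432 = 8.5231
Stratum 2 (40–59): n = 515; a·d/n = 239·84/515 = 38.9825; b·c/n = 149·43/515 = 12.4408
Stratum 3 (≥ 60): n = 179; a·d/n = 15·95/179 = 7.9609; b·c/n = 61·8/179 = 2.7263
OR_MH = (10.8194 + 38.9825 + 7.9609) / (8.5231 + 12.4408 + 2.7263) = 57.7629 / 23.6902 = 2.43826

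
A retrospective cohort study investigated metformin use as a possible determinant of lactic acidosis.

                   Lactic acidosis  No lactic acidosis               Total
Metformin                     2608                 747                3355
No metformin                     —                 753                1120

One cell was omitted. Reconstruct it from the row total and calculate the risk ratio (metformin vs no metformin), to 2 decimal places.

2.37

The missing cell is in the unexposed row: 1120 − 753 = 367.
So a = 2608, b = 747, c = 367, d = 753.
RR = [a/(a+b)] / [c/(c+d)] = (2608/3355) / (367/1120) = 0.77735/0.32768 = 2.37229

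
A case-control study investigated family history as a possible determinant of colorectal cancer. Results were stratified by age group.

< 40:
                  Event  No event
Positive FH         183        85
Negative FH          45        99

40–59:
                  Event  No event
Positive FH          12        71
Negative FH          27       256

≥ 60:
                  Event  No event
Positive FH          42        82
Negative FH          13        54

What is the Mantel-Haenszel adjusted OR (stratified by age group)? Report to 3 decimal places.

3.196

OR_MH = Σ(aᵢdᵢ/nᵢ) / Σ(bᵢcᵢ/nᵢ), where nᵢ is the stratum total.
Stratum 1 (< 40): n = 412; a·d/n = 183·99/412 = 43.9733; b·c/n = 85·45/412 = 9.2840
Stratum 2 (40–59): n = 366; a·d/n = 12·256/366 = 8.3934; b·c/n = 71·27/366 = 5.2377
Stratum 3 (≥ 60): n = 191; a·d/n = 42·54/191 = 11.8743; b·c/n = 82·13/191 = 5.5812
OR_MH = (43.9733 + 8.3934 + 11.8743) / (9.2840 + 5.2377 + 5.5812) = 64.2411 / 20.1028 = 3.19562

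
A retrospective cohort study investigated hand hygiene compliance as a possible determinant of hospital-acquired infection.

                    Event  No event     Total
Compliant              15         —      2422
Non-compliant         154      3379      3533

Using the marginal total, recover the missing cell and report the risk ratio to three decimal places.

The missing cell is in the exposed row: 2422 − 15 = 2407.
So a = 15, b = 2407, c = 154, d = 3379.
RR = [a/(a+b)] / [c/(c+d)] = (15/2422) / (154/3533) = 0.00619/0.04359 = 0.14208

0.142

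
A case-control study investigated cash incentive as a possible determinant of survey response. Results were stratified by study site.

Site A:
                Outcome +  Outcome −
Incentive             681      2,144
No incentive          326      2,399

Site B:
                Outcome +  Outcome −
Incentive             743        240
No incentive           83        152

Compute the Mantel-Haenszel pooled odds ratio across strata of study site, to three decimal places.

2.720

OR_MH = Σ(aᵢdᵢ/nᵢ) / Σ(bᵢcᵢ/nᵢ), where nᵢ is the stratum total.
Stratum 1 (Site A): n = 5550; a·d/n = 681·2399/5550 = 294.3638; b·c/n = 2144·326/5550 = 125.9359
Stratum 2 (Site B): n = 1218; a·d/n = 743·152/1218 = 92.7225; b·c/n = 240·83/1218 = 16.3547
OR_MH = (294.3638 + 92.7225) / (125.9359 + 16.3547) = 387.0863 / 142.2905 = 2.72039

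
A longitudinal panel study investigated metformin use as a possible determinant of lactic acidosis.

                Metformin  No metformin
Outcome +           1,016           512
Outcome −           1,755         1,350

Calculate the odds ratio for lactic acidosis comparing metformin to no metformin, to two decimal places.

1.53

Reading the table with exposure as columns: a = 1016 (Metformin, case), b = 1755 (Metformin, non-case), c = 512 (No metformin, case), d = 1350.
OR = (a·d)/(b·c) = (1016 × 1350) / (1755 × 512) = 1371600 / 898560 = 1.52644
The odds of lactic acidosis are about 1.53 times as high in the metformin group.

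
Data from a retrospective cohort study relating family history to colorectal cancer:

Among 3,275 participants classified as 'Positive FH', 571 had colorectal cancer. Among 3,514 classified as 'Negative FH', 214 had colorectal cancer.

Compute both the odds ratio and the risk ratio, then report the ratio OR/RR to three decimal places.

From the description: a = 571, b = 2704, c = 214, d = 3300.
OR = (571·3300)/(2704·214) = 1884300/578656 = 3.25634
Risk in exposed = 571/3275 = 0.17435; risk in unexposed = 214/3514 = 0.06090; RR = 2.86294
OR/RR = 3.25634 / 2.86294 = 1.13741
The outcome is not rare, so the OR lies further from 1 than the RR.

1.137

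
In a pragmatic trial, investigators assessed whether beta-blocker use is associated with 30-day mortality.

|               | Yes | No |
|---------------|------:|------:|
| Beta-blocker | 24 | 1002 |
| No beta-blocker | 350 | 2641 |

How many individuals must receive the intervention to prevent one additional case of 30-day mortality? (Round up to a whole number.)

Risk in treated group = 24/1026 = 0.02339; risk in control = 350/2991 = 0.11702.
Absolute risk reduction = 0.11702 − 0.02339 = 0.09363
NNT = 1 / ARR = 1 / 0.09363 = 10.681 → round up → 11

11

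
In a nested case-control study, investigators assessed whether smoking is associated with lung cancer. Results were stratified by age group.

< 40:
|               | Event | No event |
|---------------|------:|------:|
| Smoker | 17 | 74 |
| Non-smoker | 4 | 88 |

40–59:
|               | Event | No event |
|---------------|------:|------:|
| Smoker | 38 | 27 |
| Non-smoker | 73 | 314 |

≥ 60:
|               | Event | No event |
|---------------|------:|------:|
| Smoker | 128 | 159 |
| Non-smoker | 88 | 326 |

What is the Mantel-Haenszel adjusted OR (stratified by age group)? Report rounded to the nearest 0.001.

OR_MH = Σ(aᵢdᵢ/nᵢ) / Σ(bᵢcᵢ/nᵢ), where nᵢ is the stratum total.
Stratum 1 (< 40): n = 183; a·d/n = 17·88/183 = 8.1749; b·c/n = 74·4/183 = 1.6175
Stratum 2 (40–59): n = 452; a·d/n = 38·314/452 = 26.3982; b·c/n = 27·73/452 = 4.3606
Stratum 3 (≥ 60): n = 701; a·d/n = 128·326/701 = 59.5264; b·c/n = 159·88/701 = 19.9601
OR_MH = (8.1749 + 26.3982 + 59.5264) / (1.6175 + 4.3606 + 19.9601) = 94.0995 / 25.9382 = 3.62784

3.628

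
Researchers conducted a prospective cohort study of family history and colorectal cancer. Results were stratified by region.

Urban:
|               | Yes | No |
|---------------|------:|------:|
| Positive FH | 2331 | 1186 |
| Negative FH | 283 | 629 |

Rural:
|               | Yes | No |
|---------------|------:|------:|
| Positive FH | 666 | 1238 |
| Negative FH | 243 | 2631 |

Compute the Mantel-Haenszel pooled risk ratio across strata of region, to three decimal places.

2.739

RR_MH = Σ(aᵢ·n₀ᵢ/nᵢ) / Σ(cᵢ·n₁ᵢ/nᵢ), with n₁ᵢ = aᵢ+bᵢ (exposed), n₀ᵢ = cᵢ+dᵢ (unexposed), nᵢ = n₁ᵢ+n₀ᵢ.
Stratum 1 (Urban): n₁ = 3517, n₀ = 912, n = 4429; a·n₀/n = 2331·912/4429 = 479.9892; c·n₁/n = 283·3517/4429 = 224.7259
Stratum 2 (Rural): n₁ = 1904, n₀ = 2874, n = 4778; a·n₀/n = 666·2874/4778 = 400.6036; c·n₁/n = 243·1904/4778 = 96.8338
RR_MH = (479.9892 + 400.6036) / (224.7259 + 96.8338) = 880.5928 / 321.5597 = 2.73850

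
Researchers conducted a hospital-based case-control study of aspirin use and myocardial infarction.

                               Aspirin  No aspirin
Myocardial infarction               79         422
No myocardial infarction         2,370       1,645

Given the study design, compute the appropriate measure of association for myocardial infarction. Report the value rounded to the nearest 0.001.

0.130

Reading the table with exposure as columns: a = 79 (Aspirin, case), b = 2370 (Aspirin, non-case), c = 422 (No aspirin, case), d = 1645.
This is a hospital-based case-control study: participants were sampled on outcome status, so risks in the source population cannot be estimated directly — relative risk is not valid here. The odds ratio is the appropriate measure.
OR = (a·d)/(b·c) = (79 × 1645) / (2370 × 422) = 129955 / 1000140 = 0.12994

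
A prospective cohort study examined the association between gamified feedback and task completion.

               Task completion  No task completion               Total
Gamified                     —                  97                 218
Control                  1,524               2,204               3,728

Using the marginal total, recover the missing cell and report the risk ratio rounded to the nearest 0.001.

1.358

The missing cell is in the exposed row: 218 − 97 = 121.
So a = 121, b = 97, c = 1524, d = 2204.
RR = [a/(a+b)] / [c/(c+d)] = (121/218) / (1524/3728) = 0.55505/0.40880 = 1.35775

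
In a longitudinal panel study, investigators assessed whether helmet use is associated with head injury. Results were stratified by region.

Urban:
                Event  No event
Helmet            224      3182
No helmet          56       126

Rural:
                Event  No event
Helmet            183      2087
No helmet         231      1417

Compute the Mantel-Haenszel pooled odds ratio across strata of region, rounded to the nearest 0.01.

OR_MH = Σ(aᵢdᵢ/nᵢ) / Σ(bᵢcᵢ/nᵢ), where nᵢ is the stratum total.
Stratum 1 (Urban): n = 3588; a·d/n = 224·126/3588 = 7.8662; b·c/n = 3182·56/3588 = 49.6633
Stratum 2 (Rural): n = 3918; a·d/n = 183·1417/3918 = 66.1845; b·c/n = 2087·231/3918 = 123.0467
OR_MH = (7.8662 + 66.1845) / (49.6633 + 123.0467) = 74.0508 / 172.7100 = 0.42876

0.43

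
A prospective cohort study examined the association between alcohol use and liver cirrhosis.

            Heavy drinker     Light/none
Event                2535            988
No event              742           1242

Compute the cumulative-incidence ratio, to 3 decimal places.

1.746

Reading the table with exposure as columns: a = 2535 (Heavy drinker, case), b = 742 (Heavy drinker, non-case), c = 988 (Light/none, case), d = 1242.
Risk in exposed = 2535/3277 = 0.77357; risk in unexposed = 988/2230 = 0.44305.
RR = 0.77357 / 0.44305 = 1.74602
The risk among the exposed is 1.75 times that among the unexposed.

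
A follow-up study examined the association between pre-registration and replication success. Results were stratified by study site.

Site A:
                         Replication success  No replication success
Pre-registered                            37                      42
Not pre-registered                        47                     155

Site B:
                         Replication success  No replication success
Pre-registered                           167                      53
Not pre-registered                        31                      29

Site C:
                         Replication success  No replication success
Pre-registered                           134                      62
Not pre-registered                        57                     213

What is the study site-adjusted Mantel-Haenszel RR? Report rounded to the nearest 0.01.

RR_MH = Σ(aᵢ·n₀ᵢ/nᵢ) / Σ(cᵢ·n₁ᵢ/nᵢ), with n₁ᵢ = aᵢ+bᵢ (exposed), n₀ᵢ = cᵢ+dᵢ (unexposed), nᵢ = n₁ᵢ+n₀ᵢ.
Stratum 1 (Site A): n₁ = 79, n₀ = 202, n = 281; a·n₀/n = 37·202/281 = 26.5979; c·n₁/n = 47·79/281 = 13.2135
Stratum 2 (Site B): n₁ = 220, n₀ = 60, n = 280; a·n₀/n = 167·60/280 = 35.7857; c·n₁/n = 31·220/280 = 24.3571
Stratum 3 (Site C): n₁ = 196, n₀ = 270, n = 466; a·n₀/n = 134·270/466 = 77.6395; c·n₁/n = 57·196/466 = 23.9742
RR_MH = (26.5979 + 35.7857 + 77.6395) / (13.2135 + 24.3571 + 23.9742) = 140.0231 / 61.5449 = 2.27514

2.28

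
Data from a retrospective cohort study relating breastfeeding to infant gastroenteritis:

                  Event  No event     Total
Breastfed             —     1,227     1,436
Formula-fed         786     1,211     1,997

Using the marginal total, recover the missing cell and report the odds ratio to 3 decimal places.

0.262

The missing cell is in the exposed row: 1436 − 1227 = 209.
So a = 209, b = 1227, c = 786, d = 1211.
OR = (a·d)/(b·c) = (209 × 1211) / (1227 × 786) = 253099 / 964422 = 0.26244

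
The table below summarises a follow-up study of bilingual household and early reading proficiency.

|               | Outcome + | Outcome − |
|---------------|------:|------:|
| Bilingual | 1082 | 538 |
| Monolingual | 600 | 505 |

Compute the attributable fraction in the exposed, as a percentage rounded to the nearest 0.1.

Cells: a = 1082, b = 538, c = 600, d = 505.
Risk in exposed = 1082/1620 = 0.66790; risk in unexposed = 600/1105 = 0.54299.
RR = 0.66790/0.54299 = 1.23005
AR% = (RR − 1)/RR × 100 = (1.23005 − 1)/1.23005 × 100 = 18.7026%

18.7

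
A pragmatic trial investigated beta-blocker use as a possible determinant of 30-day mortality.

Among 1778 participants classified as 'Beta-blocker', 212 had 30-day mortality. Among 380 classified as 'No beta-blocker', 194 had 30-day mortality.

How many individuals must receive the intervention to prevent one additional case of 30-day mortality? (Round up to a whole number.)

3

Risk in treated group = 212/1778 = 0.11924; risk in control = 194/380 = 0.51053.
Absolute risk reduction = 0.51053 − 0.11924 = 0.39129
NNT = 1 / ARR = 1 / 0.39129 = 2.556 → round up → 3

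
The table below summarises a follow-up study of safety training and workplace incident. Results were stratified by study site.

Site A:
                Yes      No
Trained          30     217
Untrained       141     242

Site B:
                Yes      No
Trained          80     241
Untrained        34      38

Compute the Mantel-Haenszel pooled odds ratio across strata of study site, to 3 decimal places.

OR_MH = Σ(aᵢdᵢ/nᵢ) / Σ(bᵢcᵢ/nᵢ), where nᵢ is the stratum total.
Stratum 1 (Site A): n = 630; a·d/n = 30·242/630 = 11.5238; b·c/n = 217·141/630 = 48.5667
Stratum 2 (Site B): n = 393; a·d/n = 80·38/393 = 7.7354; b·c/n = 241·34/393 = 20.8499
OR_MH = (11.5238 + 7.7354) / (48.5667 + 20.8499) = 19.2592 / 69.4165 = 0.27744

0.277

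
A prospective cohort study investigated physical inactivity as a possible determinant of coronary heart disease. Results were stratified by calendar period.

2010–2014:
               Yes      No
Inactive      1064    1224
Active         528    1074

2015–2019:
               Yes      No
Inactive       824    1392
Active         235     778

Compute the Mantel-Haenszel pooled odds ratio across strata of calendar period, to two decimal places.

OR_MH = Σ(aᵢdᵢ/nᵢ) / Σ(bᵢcᵢ/nᵢ), where nᵢ is the stratum total.
Stratum 1 (2010–2014): n = 3890; a·d/n = 1064·1074/3890 = 293.7625; b·c/n = 1224·528/3890 = 166.1368
Stratum 2 (2015–2019): n = 3229; a·d/n = 824·778/3229 = 198.5358; b·c/n = 1392·235/3229 = 101.3069
OR_MH = (293.7625 + 198.5358) / (166.1368 + 101.3069) = 492.2982 / 267.4437 = 1.84075

1.84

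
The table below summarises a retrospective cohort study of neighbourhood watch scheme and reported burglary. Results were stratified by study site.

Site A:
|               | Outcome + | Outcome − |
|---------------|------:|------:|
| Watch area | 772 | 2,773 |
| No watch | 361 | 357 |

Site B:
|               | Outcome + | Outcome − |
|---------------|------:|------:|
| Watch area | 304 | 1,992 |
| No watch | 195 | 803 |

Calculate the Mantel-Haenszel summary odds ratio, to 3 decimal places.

0.393

OR_MH = Σ(aᵢdᵢ/nᵢ) / Σ(bᵢcᵢ/nᵢ), where nᵢ is the stratum total.
Stratum 1 (Site A): n = 4263; a·d/n = 772·357/4263 = 64.6502; b·c/n = 2773·361/4263 = 234.8236
Stratum 2 (Site B): n = 3294; a·d/n = 304·803/3294 = 74.1081; b·c/n = 1992·195/3294 = 117.9235
OR_MH = (64.6502 + 74.1081) / (234.8236 + 117.9235) = 138.7583 / 352.7471 = 0.39336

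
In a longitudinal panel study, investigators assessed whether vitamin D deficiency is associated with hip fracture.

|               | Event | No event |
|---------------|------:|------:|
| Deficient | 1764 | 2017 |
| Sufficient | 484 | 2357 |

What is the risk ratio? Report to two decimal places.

Cells: a = 1764, b = 2017, c = 484, d = 2357.
Risk in exposed = 1764/3781 = 0.46654; risk in unexposed = 484/2841 = 0.17036.
RR = 0.46654 / 0.17036 = 2.73853
The risk among the exposed is 2.74 times that among the unexposed.

2.74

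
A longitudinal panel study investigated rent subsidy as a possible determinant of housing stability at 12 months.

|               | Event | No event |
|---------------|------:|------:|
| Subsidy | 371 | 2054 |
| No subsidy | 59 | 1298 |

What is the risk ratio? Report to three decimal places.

3.519

Cells: a = 371, b = 2054, c = 59, d = 1298.
Risk in exposed = 371/2425 = 0.15299; risk in unexposed = 59/1357 = 0.04348.
RR = 0.15299 / 0.04348 = 3.51876
The risk among the exposed is 3.52 times that among the unexposed.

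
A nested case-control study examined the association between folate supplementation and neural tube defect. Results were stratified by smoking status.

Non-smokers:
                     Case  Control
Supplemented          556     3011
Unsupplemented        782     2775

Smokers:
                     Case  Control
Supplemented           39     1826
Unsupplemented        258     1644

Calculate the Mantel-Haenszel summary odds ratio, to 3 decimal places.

0.513

OR_MH = Σ(aᵢdᵢ/nᵢ) / Σ(bᵢcᵢ/nᵢ), where nᵢ is the stratum total.
Stratum 1 (Non-smokers): n = 7124; a·d/n = 556·2775/7124 = 216.5778; b·c/n = 3011·782/7124 = 330.5168
Stratum 2 (Smokers): n = 3767; a·d/n = 39·1644/3767 = 17.0204; b·c/n = 1826·258/3767 = 125.0619
OR_MH = (216.5778 + 17.0204) / (330.5168 + 125.0619) = 233.5982 / 455.5787 = 0.51275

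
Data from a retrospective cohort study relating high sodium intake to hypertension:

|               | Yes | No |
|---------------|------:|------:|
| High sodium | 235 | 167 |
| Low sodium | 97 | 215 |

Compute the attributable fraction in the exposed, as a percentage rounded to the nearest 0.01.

46.82

Cells: a = 235, b = 167, c = 97, d = 215.
Risk in exposed = 235/402 = 0.58458; risk in unexposed = 97/312 = 0.31090.
RR = 0.58458/0.31090 = 1.88029
AR% = (RR − 1)/RR × 100 = (1.88029 − 1)/1.88029 × 100 = 46.8167%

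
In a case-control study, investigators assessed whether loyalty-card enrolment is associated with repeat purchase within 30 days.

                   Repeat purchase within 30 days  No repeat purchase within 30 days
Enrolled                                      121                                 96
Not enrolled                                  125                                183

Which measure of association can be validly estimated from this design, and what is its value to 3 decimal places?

1.845

Cells: a = 121, b = 96, c = 125, d = 183.
This is a case-control study: participants were sampled on outcome status, so risks in the source population cannot be estimated directly — relative risk is not valid here. The odds ratio is the appropriate measure.
OR = (a·d)/(b·c) = (121 × 183) / (96 × 125) = 22143 / 12000 = 1.84525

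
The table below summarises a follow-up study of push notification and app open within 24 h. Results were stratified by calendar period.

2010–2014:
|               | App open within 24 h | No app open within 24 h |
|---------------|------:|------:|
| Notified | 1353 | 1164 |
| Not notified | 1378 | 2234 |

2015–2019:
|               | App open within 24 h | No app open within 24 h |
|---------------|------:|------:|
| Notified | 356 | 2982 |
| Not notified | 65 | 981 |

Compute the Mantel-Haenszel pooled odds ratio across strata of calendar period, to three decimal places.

1.872

OR_MH = Σ(aᵢdᵢ/nᵢ) / Σ(bᵢcᵢ/nᵢ), where nᵢ is the stratum total.
Stratum 1 (2010–2014): n = 6129; a·d/n = 1353·2234/6129 = 493.1640; b·c/n = 1164·1378/6129 = 261.7053
Stratum 2 (2015–2019): n = 4384; a·d/n = 356·981/4384 = 79.6615; b·c/n = 2982·65/4384 = 44.2130
OR_MH = (493.1640 + 79.6615) / (261.7053 + 44.2130) = 572.8255 / 305.9184 = 1.87248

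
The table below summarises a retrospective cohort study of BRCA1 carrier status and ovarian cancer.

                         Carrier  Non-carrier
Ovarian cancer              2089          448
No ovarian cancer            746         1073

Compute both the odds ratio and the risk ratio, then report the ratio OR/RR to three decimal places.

2.681

Reading the table with exposure as columns: a = 2089 (Carrier, case), b = 746 (Carrier, non-case), c = 448 (Non-carrier, case), d = 1073.
OR = (2089·1073)/(746·448) = 2241497/334208 = 6.70689
Risk in exposed = 2089/2835 = 0.73686; risk in unexposed = 448/1521 = 0.29454; RR = 2.50171
OR/RR = 6.70689 / 2.50171 = 2.68093
The outcome is not rare, so the OR lies further from 1 than the RR.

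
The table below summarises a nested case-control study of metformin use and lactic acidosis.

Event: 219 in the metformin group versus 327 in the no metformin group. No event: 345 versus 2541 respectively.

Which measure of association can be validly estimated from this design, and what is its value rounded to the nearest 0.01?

4.93

From the description: a = 219, b = 345, c = 327, d = 2541.
This is a nested case-control study: participants were sampled on outcome status, so risks in the source population cannot be estimated directly — relative risk is not valid here. The odds ratio is the appropriate measure.
OR = (a·d)/(b·c) = (219 × 2541) / (345 × 327) = 556479 / 112815 = 4.93267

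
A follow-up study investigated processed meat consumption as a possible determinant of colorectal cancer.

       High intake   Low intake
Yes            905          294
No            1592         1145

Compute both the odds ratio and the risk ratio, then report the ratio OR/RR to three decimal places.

Reading the table with exposure as columns: a = 905 (High intake, case), b = 1592 (High intake, non-case), c = 294 (Low intake, case), d = 1145.
OR = (905·1145)/(1592·294) = 1036225/468048 = 2.21393
Risk in exposed = 905/2497 = 0.36243; risk in unexposed = 294/1439 = 0.20431; RR = 1.77396
OR/RR = 2.21393 / 1.77396 = 1.24802
The outcome is not rare, so the OR lies further from 1 than the RR.

1.248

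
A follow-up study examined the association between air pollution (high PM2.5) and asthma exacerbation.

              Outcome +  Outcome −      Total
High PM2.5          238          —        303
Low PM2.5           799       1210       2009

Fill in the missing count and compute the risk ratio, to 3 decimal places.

1.975

The missing cell is in the exposed row: 303 − 238 = 65.
So a = 238, b = 65, c = 799, d = 1210.
RR = [a/(a+b)] / [c/(c+d)] = (238/303) / (799/2009) = 0.78548/0.39771 = 1.97500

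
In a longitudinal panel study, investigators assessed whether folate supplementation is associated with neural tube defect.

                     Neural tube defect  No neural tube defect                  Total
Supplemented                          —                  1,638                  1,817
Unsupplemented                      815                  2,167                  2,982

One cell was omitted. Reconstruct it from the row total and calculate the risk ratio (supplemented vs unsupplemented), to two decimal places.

0.36

The missing cell is in the exposed row: 1817 − 1638 = 179.
So a = 179, b = 1638, c = 815, d = 2167.
RR = [a/(a+b)] / [c/(c+d)] = (179/1817) / (815/2982) = 0.09851/0.27331 = 0.36045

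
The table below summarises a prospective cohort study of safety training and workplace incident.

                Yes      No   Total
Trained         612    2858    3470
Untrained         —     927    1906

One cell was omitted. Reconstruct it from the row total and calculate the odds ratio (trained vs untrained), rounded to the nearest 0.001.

The missing cell is in the unexposed row: 1906 − 927 = 979.
So a = 612, b = 2858, c = 979, d = 927.
OR = (a·d)/(b·c) = (612 × 927) / (2858 × 979) = 567324 / 2797982 = 0.20276

0.203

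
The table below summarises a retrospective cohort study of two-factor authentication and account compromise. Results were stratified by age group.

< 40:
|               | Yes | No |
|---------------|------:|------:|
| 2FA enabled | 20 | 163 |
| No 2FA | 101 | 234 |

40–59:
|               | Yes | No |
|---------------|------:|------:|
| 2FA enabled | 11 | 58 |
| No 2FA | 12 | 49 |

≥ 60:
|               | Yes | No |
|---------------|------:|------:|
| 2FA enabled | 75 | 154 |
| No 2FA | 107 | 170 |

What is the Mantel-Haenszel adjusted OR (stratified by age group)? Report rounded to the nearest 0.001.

0.551

OR_MH = Σ(aᵢdᵢ/nᵢ) / Σ(bᵢcᵢ/nᵢ), where nᵢ is the stratum total.
Stratum 1 (< 40): n = 518; a·d/n = 20·234/518 = 9.0347; b·c/n = 163·101/518 = 31.7819
Stratum 2 (40–59): n = 130; a·d/n = 11·49/130 = 4.1462; b·c/n = 58·12/130 = 5.3538
Stratum 3 (≥ 60): n = 506; a·d/n = 75·170/506 = 25.1976; b·c/n = 154·107/506 = 32.5652
OR_MH = (9.0347 + 4.1462 + 25.1976) / (31.7819 + 5.3538 + 32.5652) = 38.3785 / 69.7009 = 0.55062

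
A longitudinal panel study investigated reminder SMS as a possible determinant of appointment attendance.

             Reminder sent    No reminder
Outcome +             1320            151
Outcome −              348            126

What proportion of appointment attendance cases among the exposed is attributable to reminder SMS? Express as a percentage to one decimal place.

Reading the table with exposure as columns: a = 1320 (Reminder sent, case), b = 348 (Reminder sent, non-case), c = 151 (No reminder, case), d = 126.
Risk in exposed = 1320/1668 = 0.79137; risk in unexposed = 151/277 = 0.54513.
RR = 0.79137/0.54513 = 1.45171
AR% = (RR − 1)/RR × 100 = (1.45171 − 1)/1.45171 × 100 = 31.1159%

31.1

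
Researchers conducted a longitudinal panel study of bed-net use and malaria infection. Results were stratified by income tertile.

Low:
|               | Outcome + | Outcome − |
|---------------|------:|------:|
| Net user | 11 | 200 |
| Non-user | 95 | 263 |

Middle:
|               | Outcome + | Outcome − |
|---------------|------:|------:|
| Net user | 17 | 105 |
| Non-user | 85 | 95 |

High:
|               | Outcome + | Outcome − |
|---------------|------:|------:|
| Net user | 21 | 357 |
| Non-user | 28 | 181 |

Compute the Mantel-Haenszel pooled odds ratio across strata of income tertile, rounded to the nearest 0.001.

OR_MH = Σ(aᵢdᵢ/nᵢ) / Σ(bᵢcᵢ/nᵢ), where nᵢ is the stratum total.
Stratum 1 (Low): n = 569; a·d/n = 11·263/569 = 5.0844; b·c/n = 200·95/569 = 33.3919
Stratum 2 (Middle): n = 302; a·d/n = 17·95/302 = 5.3477; b·c/n = 105·85/302 = 29.5530
Stratum 3 (High): n = 587; a·d/n = 21·181/587 = 6.4753; b·c/n = 357·28/587 = 17.0290
OR_MH = (5.0844 + 5.3477 + 6.4753) / (33.3919 + 29.5530 + 17.0290) = 16.9073 / 79.9739 = 0.21141

0.211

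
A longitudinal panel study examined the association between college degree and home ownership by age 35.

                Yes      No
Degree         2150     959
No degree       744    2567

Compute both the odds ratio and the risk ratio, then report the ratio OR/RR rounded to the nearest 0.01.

Cells: a = 2150, b = 959, c = 744, d = 2567.
OR = (2150·2567)/(959·744) = 5519050/713496 = 7.73522
Risk in exposed = 2150/3109 = 0.69154; risk in unexposed = 744/3311 = 0.22471; RR = 3.07754
OR/RR = 7.73522 / 3.07754 = 2.51344
The outcome is not rare, so the OR lies further from 1 than the RR.

2.51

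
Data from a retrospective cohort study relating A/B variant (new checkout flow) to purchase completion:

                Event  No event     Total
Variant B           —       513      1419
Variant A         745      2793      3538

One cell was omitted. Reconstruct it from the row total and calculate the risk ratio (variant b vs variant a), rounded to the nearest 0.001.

3.032

The missing cell is in the exposed row: 1419 − 513 = 906.
So a = 906, b = 513, c = 745, d = 2793.
RR = [a/(a+b)] / [c/(c+d)] = (906/1419) / (745/3538) = 0.63848/0.21057 = 3.03213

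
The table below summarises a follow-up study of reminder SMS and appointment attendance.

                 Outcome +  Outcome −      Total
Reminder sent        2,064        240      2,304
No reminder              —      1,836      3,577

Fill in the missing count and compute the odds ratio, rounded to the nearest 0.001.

The missing cell is in the unexposed row: 3577 − 1836 = 1741.
So a = 2064, b = 240, c = 1741, d = 1836.
OR = (a·d)/(b·c) = (2064 × 1836) / (240 × 1741) = 3789504 / 417840 = 9.06927

9.069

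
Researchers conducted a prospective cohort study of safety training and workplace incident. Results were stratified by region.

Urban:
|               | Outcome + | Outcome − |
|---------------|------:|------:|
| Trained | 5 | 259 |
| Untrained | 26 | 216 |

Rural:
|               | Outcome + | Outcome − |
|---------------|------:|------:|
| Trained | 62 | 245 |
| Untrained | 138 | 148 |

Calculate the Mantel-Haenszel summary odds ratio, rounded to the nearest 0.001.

0.250

OR_MH = Σ(aᵢdᵢ/nᵢ) / Σ(bᵢcᵢ/nᵢ), where nᵢ is the stratum total.
Stratum 1 (Urban): n = 506; a·d/n = 5·216/506 = 2.1344; b·c/n = 259·26/506 = 13.3083
Stratum 2 (Rural): n = 593; a·d/n = 62·148/593 = 15.4739; b·c/n = 245·138/593 = 57.0152
OR_MH = (2.1344 + 15.4739) / (13.3083 + 57.0152) = 17.6082 / 70.3235 = 0.25039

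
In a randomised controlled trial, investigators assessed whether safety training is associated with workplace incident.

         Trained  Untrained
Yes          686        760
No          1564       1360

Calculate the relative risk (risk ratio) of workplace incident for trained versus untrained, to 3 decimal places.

0.850

Reading the table with exposure as columns: a = 686 (Trained, case), b = 1564 (Trained, non-case), c = 760 (Untrained, case), d = 1360.
Risk in exposed = 686/2250 = 0.30489; risk in unexposed = 760/2120 = 0.35849.
RR = 0.30489 / 0.35849 = 0.85048
The risk is 15% lower among the exposed than among the unexposed.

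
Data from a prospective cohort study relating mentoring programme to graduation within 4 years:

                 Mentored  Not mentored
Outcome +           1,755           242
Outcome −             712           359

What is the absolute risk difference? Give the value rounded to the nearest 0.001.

0.309

Reading the table with exposure as columns: a = 1755 (Mentored, case), b = 712 (Mentored, non-case), c = 242 (Not mentored, case), d = 359.
Risk in exposed = 1755/2467 = 0.711390; risk in unexposed = 242/601 = 0.402662.
Risk difference = 0.711390 − 0.402662 = 0.308728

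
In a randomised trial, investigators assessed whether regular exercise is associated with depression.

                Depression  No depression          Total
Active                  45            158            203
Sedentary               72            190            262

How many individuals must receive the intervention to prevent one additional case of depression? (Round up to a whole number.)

19

Risk in treated group = 45/203 = 0.22167; risk in control = 72/262 = 0.27481.
Absolute risk reduction = 0.27481 − 0.22167 = 0.05313
NNT = 1 / ARR = 1 / 0.05313 = 18.820 → round up → 19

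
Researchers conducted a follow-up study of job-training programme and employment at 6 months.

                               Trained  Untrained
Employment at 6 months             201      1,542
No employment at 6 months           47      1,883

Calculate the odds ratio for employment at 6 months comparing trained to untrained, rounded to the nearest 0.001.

Reading the table with exposure as columns: a = 201 (Trained, case), b = 47 (Trained, non-case), c = 1542 (Untrained, case), d = 1883.
OR = (a·d)/(b·c) = (201 × 1883) / (47 × 1542) = 378483 / 72474 = 5.22233
The odds of employment at 6 months are about 5.22 times as high in the trained group.

5.222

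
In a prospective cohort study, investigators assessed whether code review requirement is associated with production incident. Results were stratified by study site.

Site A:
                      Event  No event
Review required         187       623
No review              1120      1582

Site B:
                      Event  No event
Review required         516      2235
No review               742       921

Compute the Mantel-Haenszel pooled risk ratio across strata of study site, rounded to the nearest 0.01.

RR_MH = Σ(aᵢ·n₀ᵢ/nᵢ) / Σ(cᵢ·n₁ᵢ/nᵢ), with n₁ᵢ = aᵢ+bᵢ (exposed), n₀ᵢ = cᵢ+dᵢ (unexposed), nᵢ = n₁ᵢ+n₀ᵢ.
Stratum 1 (Site A): n₁ = 810, n₀ = 2702, n = 3512; a·n₀/n = 187·2702/3512 = 143.8707; c·n₁/n = 1120·810/3512 = 258.3144
Stratum 2 (Site B): n₁ = 2751, n₀ = 1663, n = 4414; a·n₀/n = 516·1663/4414 = 194.4060; c·n₁/n = 742·2751/4414 = 462.4472
RR_MH = (143.8707 + 194.4060) / (258.3144 + 462.4472) = 338.2767 / 720.7616 = 0.46933

0.47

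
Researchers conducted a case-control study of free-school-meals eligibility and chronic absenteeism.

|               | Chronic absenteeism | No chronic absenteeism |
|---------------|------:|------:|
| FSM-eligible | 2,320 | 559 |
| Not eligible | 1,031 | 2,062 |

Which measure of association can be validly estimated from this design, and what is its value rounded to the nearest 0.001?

8.301

Cells: a = 2320, b = 559, c = 1031, d = 2062.
This is a case-control study: participants were sampled on outcome status, so risks in the source population cannot be estimated directly — relative risk is not valid here. The odds ratio is the appropriate measure.
OR = (a·d)/(b·c) = (2320 × 2062) / (559 × 1031) = 4783840 / 576329 = 8.30054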